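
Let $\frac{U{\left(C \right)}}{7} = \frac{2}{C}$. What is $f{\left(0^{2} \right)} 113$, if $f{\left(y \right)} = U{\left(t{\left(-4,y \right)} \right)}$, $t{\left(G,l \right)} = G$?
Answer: $- \frac{791}{2} \approx -395.5$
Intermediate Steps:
$U{\left(C \right)} = \frac{14}{C}$ ($U{\left(C \right)} = 7 \frac{2}{C} = \frac{14}{C}$)
$f{\left(y \right)} = - \frac{7}{2}$ ($f{\left(y \right)} = \frac{14}{-4} = 14 \left(- \frac{1}{4}\right) = - \frac{7}{2}$)
$f{\left(0^{2} \right)} 113 = \left(- \frac{7}{2}\right) 113 = - \frac{791}{2}$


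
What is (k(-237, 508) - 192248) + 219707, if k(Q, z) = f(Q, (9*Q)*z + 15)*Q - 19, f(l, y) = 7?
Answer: 25781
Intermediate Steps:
k(Q, z) = -19 + 7*Q (k(Q, z) = 7*Q - 19 = -19 + 7*Q)
(k(-237, 508) - 192248) + 219707 = ((-19 + 7*(-237)) - 192248) + 219707 = ((-19 - 1659) - 192248) + 219707 = (-1678 - 192248) + 219707 = -193926 + 219707 = 25781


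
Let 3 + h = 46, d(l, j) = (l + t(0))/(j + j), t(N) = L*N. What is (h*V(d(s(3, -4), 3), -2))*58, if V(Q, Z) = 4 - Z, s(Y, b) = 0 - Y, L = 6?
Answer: 14964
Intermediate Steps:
s(Y, b) = -Y
t(N) = 6*N
d(l, j) = l/(2*j) (d(l, j) = (l + 6*0)/(j + j) = (l + 0)/((2*j)) = l*(1/(2*j)) = l/(2*j))
h = 43 (h = -3 + 46 = 43)
(h*V(d(s(3, -4), 3), -2))*58 = (43*(4 - 1*(-2)))*58 = (43*(4 + 2))*58 = (43*6)*58 = 258*58 = 14964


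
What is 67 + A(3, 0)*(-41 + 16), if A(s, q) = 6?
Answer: -83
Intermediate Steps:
67 + A(3, 0)*(-41 + 16) = 67 + 6*(-41 + 16) = 67 + 6*(-25) = 67 - 150 = -83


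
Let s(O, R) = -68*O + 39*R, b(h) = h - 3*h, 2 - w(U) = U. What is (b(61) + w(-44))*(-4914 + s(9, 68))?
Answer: 218424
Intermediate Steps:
w(U) = 2 - U
b(h) = -2*h
(b(61) + w(-44))*(-4914 + s(9, 68)) = (-2*61 + (2 - 1*(-44)))*(-4914 + (-68*9 + 39*68)) = (-122 + (2 + 44))*(-4914 + (-612 + 2652)) = (-122 + 46)*(-4914 + 2040) = -76*(-2874) = 218424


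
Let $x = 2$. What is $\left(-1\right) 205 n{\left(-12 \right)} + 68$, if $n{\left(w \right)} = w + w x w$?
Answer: $-56512$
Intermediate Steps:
$n{\left(w \right)} = w + 2 w^{2}$ ($n{\left(w \right)} = w + w 2 w = w + 2 w w = w + 2 w^{2}$)
$\left(-1\right) 205 n{\left(-12 \right)} + 68 = \left(-1\right) 205 \left(- 12 \left(1 + 2 \left(-12\right)\right)\right) + 68 = - 205 \left(- 12 \left(1 - 24\right)\right) + 68 = - 205 \left(\left(-12\right) \left(-23\right)\right) + 68 = \left(-205\right) 276 + 68 = -56580 + 68 = -56512$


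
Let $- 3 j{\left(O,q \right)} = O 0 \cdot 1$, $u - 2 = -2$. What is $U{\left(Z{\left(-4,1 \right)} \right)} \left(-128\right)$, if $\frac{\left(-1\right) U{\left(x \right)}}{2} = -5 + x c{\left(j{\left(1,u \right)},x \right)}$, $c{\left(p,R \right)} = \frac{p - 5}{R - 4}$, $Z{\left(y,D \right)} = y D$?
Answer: $-1920$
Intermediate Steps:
$Z{\left(y,D \right)} = D y$
$u = 0$ ($u = 2 - 2 = 0$)
$j{\left(O,q \right)} = 0$ ($j{\left(O,q \right)} = - \frac{O 0 \cdot 1}{3} = - \frac{0 \cdot 1}{3} = \left(- \frac{1}{3}\right) 0 = 0$)
$c{\left(p,R \right)} = \frac{-5 + p}{-4 + R}$
$U{\left(x \right)} = 10 + \frac{10 x}{-4 + x}$ ($U{\left(x \right)} = - 2 \left(-5 + x \frac{-5 + 0}{-4 + x}\right) = - 2 \left(-5 + x \frac{1}{-4 + x} \left(-5\right)\right) = - 2 \left(-5 + x \left(- \frac{5}{-4 + x}\right)\right) = - 2 \left(-5 - \frac{5 x}{-4 + x}\right) = 10 + \frac{10 x}{-4 + x}$)
$U{\left(Z{\left(-4,1 \right)} \right)} \left(-128\right) = \frac{20 \left(-2 + 1 \left(-4\right)\right)}{-4 + 1 \left(-4\right)} \left(-128\right) = \frac{20 \left(-2 - 4\right)}{-4 - 4} \left(-128\right) = 20 \frac{1}{-8} \left(-6\right) \left(-128\right) = 20 \left(- \frac{1}{8}\right) \left(-6\right) \left(-128\right) = 15 \left(-128\right) = -1920$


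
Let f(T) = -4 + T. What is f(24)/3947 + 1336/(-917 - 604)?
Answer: -5242772/6003387 ≈ -0.87330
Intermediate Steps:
f(24)/3947 + 1336/(-917 - 604) = (-4 + 24)/3947 + 1336/(-917 - 604) = 20*(1/3947) + 1336/(-1521) = 20/3947 + 1336*(-1/1521) = 20/3947 - 1336/1521 = -5242772/6003387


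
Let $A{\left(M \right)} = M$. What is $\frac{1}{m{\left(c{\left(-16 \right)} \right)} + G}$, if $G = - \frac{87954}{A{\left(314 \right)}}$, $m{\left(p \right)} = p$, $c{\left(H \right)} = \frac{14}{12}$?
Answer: $- \frac{942}{262763} \approx -0.003585$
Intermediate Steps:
$c{\left(H \right)} = \frac{7}{6}$ ($c{\left(H \right)} = 14 \cdot \frac{1}{12} = \frac{7}{6}$)
$G = - \frac{43977}{157}$ ($G = - \frac{87954}{314} = \left(-87954\right) \frac{1}{314} = - \frac{43977}{157} \approx -280.11$)
$\frac{1}{m{\left(c{\left(-16 \right)} \right)} + G} = \frac{1}{\frac{7}{6} - \frac{43977}{157}} = \frac{1}{- \frac{262763}{942}} = - \frac{942}{262763}$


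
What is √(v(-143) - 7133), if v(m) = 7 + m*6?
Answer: 4*I*√499 ≈ 89.353*I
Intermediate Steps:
v(m) = 7 + 6*m
√(v(-143) - 7133) = √((7 + 6*(-143)) - 7133) = √((7 - 858) - 7133) = √(-851 - 7133) = √(-7984) = 4*I*√499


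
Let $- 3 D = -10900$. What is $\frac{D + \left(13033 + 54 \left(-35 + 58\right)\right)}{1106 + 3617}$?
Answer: $\frac{53725}{14169} \approx 3.7917$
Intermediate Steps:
$D = \frac{10900}{3}$ ($D = \left(- \frac{1}{3}\right) \left(-10900\right) = \frac{10900}{3} \approx 3633.3$)
$\frac{D + \left(13033 + 54 \left(-35 + 58\right)\right)}{1106 + 3617} = \frac{\frac{10900}{3} + \left(13033 + 54 \left(-35 + 58\right)\right)}{1106 + 3617} = \frac{\frac{10900}{3} + \left(13033 + 54 \cdot 23\right)}{4723} = \left(\frac{10900}{3} + \left(13033 + 1242\right)\right) \frac{1}{4723} = \left(\frac{10900}{3} + 14275\right) \frac{1}{4723} = \frac{53725}{3} \cdot \frac{1}{4723} = \frac{53725}{14169}$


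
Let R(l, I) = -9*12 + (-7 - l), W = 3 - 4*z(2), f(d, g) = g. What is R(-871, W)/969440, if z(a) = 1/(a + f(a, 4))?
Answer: 189/242360 ≈ 0.00077983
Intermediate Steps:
z(a) = 1/(4 + a) (z(a) = 1/(a + 4) = 1/(4 + a))
W = 7/3 (W = 3 - 4/(4 + 2) = 3 - 4/6 = 3 - 4*⅙ = 3 - ⅔ = 7/3 ≈ 2.3333)
R(l, I) = -115 - l (R(l, I) = -108 + (-7 - l) = -115 - l)
R(-871, W)/969440 = (-115 - 1*(-871))/969440 = (-115 + 871)*(1/969440) = 756*(1/969440) = 189/242360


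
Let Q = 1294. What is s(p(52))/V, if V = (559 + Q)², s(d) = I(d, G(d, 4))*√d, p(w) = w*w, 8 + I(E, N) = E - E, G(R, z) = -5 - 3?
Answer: -416/3433609 ≈ -0.00012116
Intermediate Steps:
G(R, z) = -8
I(E, N) = -8 (I(E, N) = -8 + (E - E) = -8 + 0 = -8)
p(w) = w²
s(d) = -8*√d
V = 3433609 (V = (559 + 1294)² = 1853² = 3433609)
s(p(52))/V = -8*√(52²)/3433609 = -8*√2704*(1/3433609) = -8*52*(1/3433609) = -416*1/3433609 = -416/3433609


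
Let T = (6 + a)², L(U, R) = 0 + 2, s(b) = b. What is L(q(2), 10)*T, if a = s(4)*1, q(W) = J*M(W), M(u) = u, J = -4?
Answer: 200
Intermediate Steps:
q(W) = -4*W
a = 4 (a = 4*1 = 4)
L(U, R) = 2
T = 100 (T = (6 + 4)² = 10² = 100)
L(q(2), 10)*T = 2*100 = 200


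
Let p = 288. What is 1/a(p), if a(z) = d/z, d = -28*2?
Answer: -36/7 ≈ -5.1429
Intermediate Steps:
d = -56
a(z) = -56/z
1/a(p) = 1/(-56/288) = 1/(-56*1/288) = 1/(-7/36) = -36/7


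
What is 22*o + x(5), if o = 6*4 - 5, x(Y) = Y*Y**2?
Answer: 543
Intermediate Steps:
x(Y) = Y**3
o = 19 (o = 24 - 5 = 19)
22*o + x(5) = 22*19 + 5**3 = 418 + 125 = 543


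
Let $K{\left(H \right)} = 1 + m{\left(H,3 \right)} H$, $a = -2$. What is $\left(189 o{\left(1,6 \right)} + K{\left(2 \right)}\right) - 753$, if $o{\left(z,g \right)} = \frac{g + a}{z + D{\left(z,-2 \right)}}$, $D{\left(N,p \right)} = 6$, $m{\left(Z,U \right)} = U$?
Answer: $-638$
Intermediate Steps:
$o{\left(z,g \right)} = \frac{-2 + g}{6 + z}$ ($o{\left(z,g \right)} = \frac{g - 2}{z + 6} = \frac{-2 + g}{6 + z}$)
$K{\left(H \right)} = 1 + 3 H$
$\left(189 o{\left(1,6 \right)} + K{\left(2 \right)}\right) - 753 = \left(189 \frac{-2 + 6}{6 + 1} + \left(1 + 3 \cdot 2\right)\right) - 753 = \left(189 \cdot \frac{1}{7} \cdot 4 + \left(1 + 6\right)\right) - 753 = \left(189 \cdot \frac{1}{7} \cdot 4 + 7\right) - 753 = \left(189 \cdot \frac{4}{7} + 7\right) - 753 = \left(108 + 7\right) - 753 = 115 - 753 = -638$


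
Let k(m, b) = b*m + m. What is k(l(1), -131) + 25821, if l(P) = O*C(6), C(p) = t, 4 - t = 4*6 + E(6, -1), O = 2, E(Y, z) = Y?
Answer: 32581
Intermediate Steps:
t = -26 (t = 4 - (4*6 + 6) = 4 - (24 + 6) = 4 - 1*30 = 4 - 30 = -26)
C(p) = -26
l(P) = -52 (l(P) = 2*(-26) = -52)
k(m, b) = m + b*m
k(l(1), -131) + 25821 = -52*(1 - 131) + 25821 = -52*(-130) + 25821 = 6760 + 25821 = 32581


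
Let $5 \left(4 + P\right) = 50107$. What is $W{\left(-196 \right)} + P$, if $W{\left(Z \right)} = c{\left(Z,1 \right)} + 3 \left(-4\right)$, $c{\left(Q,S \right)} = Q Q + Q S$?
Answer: $\frac{241127}{5} \approx 48225.0$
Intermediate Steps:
$c{\left(Q,S \right)} = Q^{2} + Q S$
$P = \frac{50087}{5}$ ($P = -4 + \frac{1}{5} \cdot 50107 = -4 + \frac{50107}{5} = \frac{50087}{5} \approx 10017.0$)
$W{\left(Z \right)} = -12 + Z \left(1 + Z\right)$ ($W{\left(Z \right)} = Z \left(Z + 1\right) + 3 \left(-4\right) = Z \left(1 + Z\right) - 12 = -12 + Z \left(1 + Z\right)$)
$W{\left(-196 \right)} + P = \left(-12 - 196 \left(1 - 196\right)\right) + \frac{50087}{5} = \left(-12 - -38220\right) + \frac{50087}{5} = \left(-12 + 38220\right) + \frac{50087}{5} = 38208 + \frac{50087}{5} = \frac{241127}{5}$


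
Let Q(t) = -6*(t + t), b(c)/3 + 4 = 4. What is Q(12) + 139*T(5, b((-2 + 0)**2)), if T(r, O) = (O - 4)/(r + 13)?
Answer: -1574/9 ≈ -174.89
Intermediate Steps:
b(c) = 0 (b(c) = -12 + 3*4 = -12 + 12 = 0)
Q(t) = -12*t
T(r, O) = (-4 + O)/(13 + r)
Q(12) + 139*T(5, b((-2 + 0)**2)) = -12*12 + 139*((-4 + 0)/(13 + 5)) = -144 + 139*(-4/18) = -144 + 139*((1/18)*(-4)) = -144 + 139*(-2/9) = -144 - 278/9 = -1574/9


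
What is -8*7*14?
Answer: -784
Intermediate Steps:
-8*7*14 = -56*14 = -784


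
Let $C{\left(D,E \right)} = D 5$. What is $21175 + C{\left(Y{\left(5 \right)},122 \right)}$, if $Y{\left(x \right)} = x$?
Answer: $21200$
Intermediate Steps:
$C{\left(D,E \right)} = 5 D$
$21175 + C{\left(Y{\left(5 \right)},122 \right)} = 21175 + 5 \cdot 5 = 21175 + 25 = 21200$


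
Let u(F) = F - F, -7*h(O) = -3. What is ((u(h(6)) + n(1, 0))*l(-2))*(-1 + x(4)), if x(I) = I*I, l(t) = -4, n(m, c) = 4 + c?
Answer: -240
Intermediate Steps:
h(O) = 3/7 (h(O) = -⅐*(-3) = 3/7)
u(F) = 0
x(I) = I²
((u(h(6)) + n(1, 0))*l(-2))*(-1 + x(4)) = ((0 + (4 + 0))*(-4))*(-1 + 4²) = ((0 + 4)*(-4))*(-1 + 16) = (4*(-4))*15 = -16*15 = -240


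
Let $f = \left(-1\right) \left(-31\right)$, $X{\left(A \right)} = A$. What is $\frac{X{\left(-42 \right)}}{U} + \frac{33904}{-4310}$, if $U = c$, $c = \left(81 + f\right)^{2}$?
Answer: $- \frac{15195457}{1930880} \approx -7.8697$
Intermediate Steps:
$f = 31$
$c = 12544$ ($c = \left(81 + 31\right)^{2} = 112^{2} = 12544$)
$U = 12544$
$\frac{X{\left(-42 \right)}}{U} + \frac{33904}{-4310} = - \frac{42}{12544} + \frac{33904}{-4310} = \left(-42\right) \frac{1}{12544} + 33904 \left(- \frac{1}{4310}\right) = - \frac{3}{896} - \frac{16952}{2155} = - \frac{15195457}{1930880}$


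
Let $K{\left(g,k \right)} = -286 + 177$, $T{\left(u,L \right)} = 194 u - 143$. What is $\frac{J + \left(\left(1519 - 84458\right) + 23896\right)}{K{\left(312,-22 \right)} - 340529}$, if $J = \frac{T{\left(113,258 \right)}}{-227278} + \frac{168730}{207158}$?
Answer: $\frac{463309268032979}{2673012270173252} \approx 0.17333$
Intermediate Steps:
$T{\left(u,L \right)} = -143 + 194 u$
$K{\left(g,k \right)} = -109$
$J = \frac{16918461429}{23541227962}$ ($J = \frac{-143 + 194 \cdot 113}{-227278} + \frac{168730}{207158} = \left(-143 + 21922\right) \left(- \frac{1}{227278}\right) + 168730 \cdot \frac{1}{207158} = 21779 \left(- \frac{1}{227278}\right) + \frac{84365}{103579} = - \frac{21779}{227278} + \frac{84365}{103579} = \frac{16918461429}{23541227962} \approx 0.71867$)
$\frac{J + \left(\left(1519 - 84458\right) + 23896\right)}{K{\left(312,-22 \right)} - 340529} = \frac{\frac{16918461429}{23541227962} + \left(\left(1519 - 84458\right) + 23896\right)}{-109 - 340529} = \frac{\frac{16918461429}{23541227962} + \left(-82939 + 23896\right)}{-340638} = \left(\frac{16918461429}{23541227962} - 59043\right) \left(- \frac{1}{340638}\right) = \left(- \frac{1389927804098937}{23541227962}\right) \left(- \frac{1}{340638}\right) = \frac{463309268032979}{2673012270173252}$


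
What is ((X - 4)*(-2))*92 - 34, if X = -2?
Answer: 1070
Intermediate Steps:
((X - 4)*(-2))*92 - 34 = ((-2 - 4)*(-2))*92 - 34 = -6*(-2)*92 - 34 = 12*92 - 34 = 1104 - 34 = 1070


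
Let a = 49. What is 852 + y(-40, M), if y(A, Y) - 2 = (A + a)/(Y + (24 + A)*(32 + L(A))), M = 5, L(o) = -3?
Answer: 43553/51 ≈ 853.98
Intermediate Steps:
y(A, Y) = 2 + (49 + A)/(696 + Y + 29*A) (y(A, Y) = 2 + (A + 49)/(Y + (24 + A)*(32 - 3)) = 2 + (49 + A)/(Y + (24 + A)*29) = 2 + (49 + A)/(Y + (696 + 29*A)) = 2 + (49 + A)/(696 + Y + 29*A))
852 + y(-40, M) = 852 + (1441 + 2*5 + 59*(-40))/(696 + 5 + 29*(-40)) = 852 + (1441 + 10 - 2360)/(696 + 5 - 1160) = 852 - 909/(-459) = 852 - 1/459*(-909) = 852 + 101/51 = 43553/51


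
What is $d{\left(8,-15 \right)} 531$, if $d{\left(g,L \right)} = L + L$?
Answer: $-15930$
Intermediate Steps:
$d{\left(g,L \right)} = 2 L$
$d{\left(8,-15 \right)} 531 = 2 \left(-15\right) 531 = \left(-30\right) 531 = -15930$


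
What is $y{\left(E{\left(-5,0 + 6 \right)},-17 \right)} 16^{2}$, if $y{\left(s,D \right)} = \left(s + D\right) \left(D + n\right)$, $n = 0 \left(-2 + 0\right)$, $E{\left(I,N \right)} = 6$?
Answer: $47872$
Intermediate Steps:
$n = 0$ ($n = 0 \left(-2\right) = 0$)
$y{\left(s,D \right)} = D \left(D + s\right)$ ($y{\left(s,D \right)} = \left(s + D\right) \left(D + 0\right) = \left(D + s\right) D = D \left(D + s\right)$)
$y{\left(E{\left(-5,0 + 6 \right)},-17 \right)} 16^{2} = - 17 \left(-17 + 6\right) 16^{2} = \left(-17\right) \left(-11\right) 256 = 187 \cdot 256 = 47872$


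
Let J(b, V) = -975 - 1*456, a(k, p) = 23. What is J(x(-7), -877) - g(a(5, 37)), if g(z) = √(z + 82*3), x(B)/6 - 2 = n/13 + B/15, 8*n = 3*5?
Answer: -1431 - √269 ≈ -1447.4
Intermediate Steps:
n = 15/8 (n = (3*5)/8 = (⅛)*15 = 15/8 ≈ 1.8750)
x(B) = 669/52 + 2*B/5 (x(B) = 12 + 6*((15/8)/13 + B/15) = 12 + 6*((15/8)*(1/13) + B*(1/15)) = 12 + 6*(15/104 + B/15) = 12 + (45/52 + 2*B/5) = 669/52 + 2*B/5)
J(b, V) = -1431 (J(b, V) = -975 - 456 = -1431)
g(z) = √(246 + z) (g(z) = √(z + 246) = √(246 + z))
J(x(-7), -877) - g(a(5, 37)) = -1431 - √(246 + 23) = -1431 - √269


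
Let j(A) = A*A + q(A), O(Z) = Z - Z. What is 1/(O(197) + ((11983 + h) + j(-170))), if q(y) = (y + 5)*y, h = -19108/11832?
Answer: 174/11994061 ≈ 1.4507e-5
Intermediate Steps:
O(Z) = 0
h = -281/174 (h = -19108*1/11832 = -281/174 ≈ -1.6149)
q(y) = y*(5 + y) (q(y) = (5 + y)*y = y*(5 + y))
j(A) = A² + A*(5 + A) (j(A) = A*A + A*(5 + A) = A² + A*(5 + A))
1/(O(197) + ((11983 + h) + j(-170))) = 1/(0 + ((11983 - 281/174) - 170*(5 + 2*(-170)))) = 1/(0 + (2084761/174 - 170*(5 - 340))) = 1/(0 + (2084761/174 - 170*(-335))) = 1/(0 + (2084761/174 + 56950)) = 1/(0 + 11994061/174) = 1/(11994061/174) = 174/11994061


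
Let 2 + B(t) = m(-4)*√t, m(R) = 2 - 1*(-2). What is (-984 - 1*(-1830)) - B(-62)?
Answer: 848 - 4*I*√62 ≈ 848.0 - 31.496*I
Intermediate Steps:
m(R) = 4 (m(R) = 2 + 2 = 4)
B(t) = -2 + 4*√t
(-984 - 1*(-1830)) - B(-62) = (-984 - 1*(-1830)) - (-2 + 4*√(-62)) = (-984 + 1830) - (-2 + 4*(I*√62)) = 846 - (-2 + 4*I*√62) = 846 + (2 - 4*I*√62) = 848 - 4*I*√62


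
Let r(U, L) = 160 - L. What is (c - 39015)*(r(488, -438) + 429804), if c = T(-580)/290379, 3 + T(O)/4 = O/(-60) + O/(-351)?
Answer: -1711505158684481510/101923029 ≈ -1.6792e+10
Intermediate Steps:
T(O) = -12 - 137*O/1755 (T(O) = -12 + 4*(O/(-60) + O/(-351)) = -12 + 4*(O*(-1/60) + O*(-1/351)) = -12 + 4*(-O/60 - O/351) = -12 + 4*(-137*O/7020) = -12 - 137*O/1755)
c = 11680/101923029 (c = (-12 - 137/1755*(-580))/290379 = (-12 + 15892/351)*(1/290379) = (11680/351)*(1/290379) = 11680/101923029 ≈ 0.00011460)
(c - 39015)*(r(488, -438) + 429804) = (11680/101923029 - 39015)*((160 - 1*(-438)) + 429804) = -3976526964755*((160 + 438) + 429804)/101923029 = -3976526964755*(598 + 429804)/101923029 = -3976526964755/101923029*430402 = -1711505158684481510/101923029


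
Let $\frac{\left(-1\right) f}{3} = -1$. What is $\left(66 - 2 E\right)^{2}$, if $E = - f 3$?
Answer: $7056$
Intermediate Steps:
$f = 3$ ($f = \left(-3\right) \left(-1\right) = 3$)
$E = -9$ ($E = \left(-1\right) 3 \cdot 3 = \left(-3\right) 3 = -9$)
$\left(66 - 2 E\right)^{2} = \left(66 - -18\right)^{2} = \left(66 + 18\right)^{2} = 84^{2} = 7056$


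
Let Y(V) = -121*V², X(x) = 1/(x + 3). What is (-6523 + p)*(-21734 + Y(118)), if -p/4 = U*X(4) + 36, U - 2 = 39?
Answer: 79922294154/7 ≈ 1.1417e+10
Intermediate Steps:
U = 41 (U = 2 + 39 = 41)
X(x) = 1/(3 + x)
p = -1172/7 (p = -4*(41/(3 + 4) + 36) = -4*(41/7 + 36) = -4*293/7 = -1172/7 ≈ -167.43)
(-6523 + p)*(-21734 + Y(118)) = (-6523 - 1172/7)*(-21734 - 121*118²) = -46833*(-21734 - 121*13924)/7 = -46833*(-21734 - 1684804)/7 = -46833/7*(-1706538) = 79922294154/7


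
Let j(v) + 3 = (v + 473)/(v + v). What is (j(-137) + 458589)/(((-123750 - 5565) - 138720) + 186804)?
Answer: -20942038/3709549 ≈ -5.6454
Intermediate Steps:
j(v) = -3 + (473 + v)/(2*v) (j(v) = -3 + (v + 473)/(v + v) = -3 + (473 + v)/((2*v)) = -3 + (473 + v)*(1/(2*v)) = -3 + (473 + v)/(2*v))
(j(-137) + 458589)/(((-123750 - 5565) - 138720) + 186804) = ((½)*(473 - 5*(-137))/(-137) + 458589)/(((-123750 - 5565) - 138720) + 186804) = ((½)*(-1/137)*(473 + 685) + 458589)/((-129315 - 138720) + 186804) = ((½)*(-1/137)*1158 + 458589)/(-268035 + 186804) = (-579/137 + 458589)/(-81231) = (62826114/137)*(-1/81231) = -20942038/3709549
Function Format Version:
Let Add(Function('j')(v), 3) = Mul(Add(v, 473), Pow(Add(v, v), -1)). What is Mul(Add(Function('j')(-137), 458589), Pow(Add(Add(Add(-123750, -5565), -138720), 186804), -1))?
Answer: Rational(-20942038, 3709549) ≈ -5.6454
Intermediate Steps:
Function('j')(v) = Add(-3, Mul(Rational(1, 2), Pow(v, -1), Add(473, v))) (Function('j')(v) = Add(-3, Mul(Add(v, 473), Pow(Add(v, v), -1))) = Add(-3, Mul(Add(473, v), Pow(Mul(2, v), -1))) = Add(-3, Mul(Add(473, v), Mul(Rational(1, 2), Pow(v, -1)))) = Add(-3, Mul(Rational(1, 2), Pow(v, -1), Add(473, v))))
Mul(Add(Function('j')(-137), 458589), Pow(Add(Add(Add(-123750, -5565), -138720), 186804), -1)) = Mul(Add(Mul(Rational(1, 2), Pow(-137, -1), Add(473, Mul(-5, -137))), 458589), Pow(Add(Add(Add(-123750, -5565), -138720), 186804), -1)) = Mul(Add(Mul(Rational(1, 2), Rational(-1, 137), Add(473, 685)), 458589), Pow(Add(Add(-129315, -138720), 186804), -1)) = Mul(Add(Mul(Rational(1, 2), Rational(-1, 137), 1158), 458589), Pow(Add(-268035, 186804), -1)) = Mul(Add(Rational(-579, 137), 458589), Pow(-81231, -1)) = Mul(Rational(62826114, 137), Rational(-1, 81231)) = Rational(-20942038, 3709549)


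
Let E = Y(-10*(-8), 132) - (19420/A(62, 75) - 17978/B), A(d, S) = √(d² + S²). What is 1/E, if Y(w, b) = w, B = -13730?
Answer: -35116245888535/15010450497600651 - 915230129500*√9469/15010450497600651 ≈ -0.0082726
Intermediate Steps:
A(d, S) = √(S² + d²)
E = 540211/6865 - 19420*√9469/9469 (E = -10*(-8) - (19420/(√(75² + 62²)) - 17978/(-13730)) = 80 - (19420/(√(5625 + 3844)) - 17978*(-1/13730)) = 80 - (19420/(√9469) + 8989/6865) = 80 - (19420*(√9469/9469) + 8989/6865) = 80 - (19420*√9469/9469 + 8989/6865) = 80 - (8989/6865 + 19420*√9469/9469) = 80 + (-8989/6865 - 19420*√9469/9469) = 540211/6865 - 19420*√9469/9469 ≈ -120.88)
1/E = 1/(540211/6865 - 19420*√9469/9469)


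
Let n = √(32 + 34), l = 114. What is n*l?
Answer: 114*√66 ≈ 926.14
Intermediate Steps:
n = √66 ≈ 8.1240
n*l = √66*114 = 114*√66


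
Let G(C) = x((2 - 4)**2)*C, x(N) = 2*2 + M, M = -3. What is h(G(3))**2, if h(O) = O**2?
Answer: 81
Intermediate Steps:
x(N) = 1 (x(N) = 2*2 - 3 = 4 - 3 = 1)
G(C) = C (G(C) = 1*C = C)
h(G(3))**2 = (3**2)**2 = 9**2 = 81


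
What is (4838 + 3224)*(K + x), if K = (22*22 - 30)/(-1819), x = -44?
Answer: -648910380/1819 ≈ -3.5674e+5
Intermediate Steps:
K = -454/1819 (K = (484 - 30)*(-1/1819) = 454*(-1/1819) = -454/1819 ≈ -0.24959)
(4838 + 3224)*(K + x) = (4838 + 3224)*(-454/1819 - 44) = 8062*(-80490/1819) = -648910380/1819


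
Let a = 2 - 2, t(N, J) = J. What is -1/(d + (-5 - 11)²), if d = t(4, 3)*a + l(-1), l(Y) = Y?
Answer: -1/255 ≈ -0.0039216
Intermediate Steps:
a = 0
d = -1 (d = 3*0 - 1 = 0 - 1 = -1)
-1/(d + (-5 - 11)²) = -1/(-1 + (-5 - 11)²) = -1/(-1 + (-16)²) = -1/(-1 + 256) = -1/255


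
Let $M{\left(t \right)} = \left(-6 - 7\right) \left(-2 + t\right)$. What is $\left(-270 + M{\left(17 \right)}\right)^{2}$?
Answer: $216225$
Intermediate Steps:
$M{\left(t \right)} = 26 - 13 t$ ($M{\left(t \right)} = - 13 \left(-2 + t\right) = 26 - 13 t$)
$\left(-270 + M{\left(17 \right)}\right)^{2} = \left(-270 + \left(26 - 221\right)\right)^{2} = \left(-270 - 195\right)^{2} = \left(-465\right)^{2} = 216225$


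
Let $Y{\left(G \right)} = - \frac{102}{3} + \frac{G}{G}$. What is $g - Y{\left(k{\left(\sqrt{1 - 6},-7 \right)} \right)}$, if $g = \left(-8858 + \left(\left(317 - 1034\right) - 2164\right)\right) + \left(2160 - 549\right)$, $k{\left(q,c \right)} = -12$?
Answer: $-10095$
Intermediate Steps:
$Y{\left(G \right)} = -33$ ($Y{\left(G \right)} = \left(-102\right) \frac{1}{3} + 1 = -34 + 1 = -33$)
$g = -10128$ ($g = \left(-8858 - 2881\right) + \left(2160 - 549\right) = \left(-8858 - 2881\right) + 1611 = -11739 + 1611 = -10128$)
$g - Y{\left(k{\left(\sqrt{1 - 6},-7 \right)} \right)} = -10128 - -33 = -10128 + 33 = -10095$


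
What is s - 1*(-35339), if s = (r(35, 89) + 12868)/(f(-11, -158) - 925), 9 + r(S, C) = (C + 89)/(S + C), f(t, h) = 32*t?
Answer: 2797132639/79174 ≈ 35329.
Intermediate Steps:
r(S, C) = -9 + (89 + C)/(C + S) (r(S, C) = -9 + (C + 89)/(S + C) = -9 + (89 + C)/(C + S))
s = -797347/79174 (s = ((89 - 9*35 - 8*89)/(89 + 35) + 12868)/(32*(-11) - 925) = ((89 - 315 - 712)/124 + 12868)/(-352 - 925) = ((1/124)*(-938) + 12868)/(-1277) = (-469/62 + 12868)*(-1/1277) = (797347/62)*(-1/1277) = -797347/79174 ≈ -10.071)
s - 1*(-35339) = -797347/79174 - 1*(-35339) = -797347/79174 + 35339 = 2797132639/79174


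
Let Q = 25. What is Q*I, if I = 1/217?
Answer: 25/217 ≈ 0.11521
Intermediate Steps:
I = 1/217 ≈ 0.0046083
Q*I = 25*(1/217) = 25/217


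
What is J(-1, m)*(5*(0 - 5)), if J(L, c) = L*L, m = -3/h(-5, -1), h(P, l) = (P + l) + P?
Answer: -25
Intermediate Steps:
h(P, l) = l + 2*P
m = 3/11 (m = -3/(-1 + 2*(-5)) = -3/(-1 - 10) = -3/(-11) = -3*(-1/11) = 3/11 ≈ 0.27273)
J(L, c) = L²
J(-1, m)*(5*(0 - 5)) = (-1)²*(5*(0 - 5)) = 1*(5*(-5)) = 1*(-25) = -25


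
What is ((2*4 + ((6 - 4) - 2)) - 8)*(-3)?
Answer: 0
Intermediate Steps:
((2*4 + ((6 - 4) - 2)) - 8)*(-3) = ((8 + (2 - 2)) - 8)*(-3) = ((8 + 0) - 8)*(-3) = (8 - 8)*(-3) = 0*(-3) = 0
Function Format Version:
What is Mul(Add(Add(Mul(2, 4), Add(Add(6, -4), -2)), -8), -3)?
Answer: 0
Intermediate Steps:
Mul(Add(Add(Mul(2, 4), Add(Add(6, -4), -2)), -8), -3) = Mul(Add(Add(8, Add(2, -2)), -8), -3) = Mul(Add(Add(8, 0), -8), -3) = Mul(Add(8, -8), -3) = Mul(0, -3) = 0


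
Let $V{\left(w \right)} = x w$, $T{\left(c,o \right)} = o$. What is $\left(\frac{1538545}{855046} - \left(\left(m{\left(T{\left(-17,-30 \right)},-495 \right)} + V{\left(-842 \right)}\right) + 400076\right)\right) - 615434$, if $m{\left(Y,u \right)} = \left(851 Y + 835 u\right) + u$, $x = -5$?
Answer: $- \frac{496241508475}{855046} \approx -5.8037 \cdot 10^{5}$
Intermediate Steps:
$V{\left(w \right)} = - 5 w$
$m{\left(Y,u \right)} = 836 u + 851 Y$ ($m{\left(Y,u \right)} = \left(835 u + 851 Y\right) + u = 836 u + 851 Y$)
$\left(\frac{1538545}{855046} - \left(\left(m{\left(T{\left(-17,-30 \right)},-495 \right)} + V{\left(-842 \right)}\right) + 400076\right)\right) - 615434 = \left(\frac{1538545}{855046} - \left(\left(\left(836 \left(-495\right) + 851 \left(-30\right)\right) - -4210\right) + 400076\right)\right) - 615434 = \left(1538545 \cdot \frac{1}{855046} - \left(\left(\left(-413820 - 25530\right) + 4210\right) + 400076\right)\right) - 615434 = \left(\frac{1538545}{855046} - \left(\left(-439350 + 4210\right) + 400076\right)\right) - 615434 = \left(\frac{1538545}{855046} - \left(-435140 + 400076\right)\right) - 615434 = \left(\frac{1538545}{855046} - -35064\right) - 615434 = \left(\frac{1538545}{855046} + 35064\right) - 615434 = \frac{29982871489}{855046} - 615434 = - \frac{496241508475}{855046}$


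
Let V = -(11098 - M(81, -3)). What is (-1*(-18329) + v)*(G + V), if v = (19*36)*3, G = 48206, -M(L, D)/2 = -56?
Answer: 758580820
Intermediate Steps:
M(L, D) = 112 (M(L, D) = -2*(-56) = 112)
v = 2052 (v = 684*3 = 2052)
V = -10986 (V = -(11098 - 1*112) = -(11098 - 112) = -1*10986 = -10986)
(-1*(-18329) + v)*(G + V) = (-1*(-18329) + 2052)*(48206 - 10986) = (18329 + 2052)*37220 = 20381*37220 = 758580820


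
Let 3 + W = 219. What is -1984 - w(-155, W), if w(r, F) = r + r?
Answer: -1674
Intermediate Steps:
W = 216 (W = -3 + 219 = 216)
w(r, F) = 2*r
-1984 - w(-155, W) = -1984 - 2*(-155) = -1984 - 1*(-310) = -1984 + 310 = -1674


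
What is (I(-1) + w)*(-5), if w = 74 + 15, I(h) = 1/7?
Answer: -3120/7 ≈ -445.71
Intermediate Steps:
I(h) = 1/7
w = 89
(I(-1) + w)*(-5) = (1/7 + 89)*(-5) = (624/7)*(-5) = -3120/7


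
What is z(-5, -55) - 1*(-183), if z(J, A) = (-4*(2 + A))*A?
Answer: -11477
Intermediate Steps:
z(J, A) = A*(-8 - 4*A) (z(J, A) = (-8 - 4*A)*A = A*(-8 - 4*A))
z(-5, -55) - 1*(-183) = -4*(-55)*(2 - 55) - 1*(-183) = -4*(-55)*(-53) + 183 = -11660 + 183 = -11477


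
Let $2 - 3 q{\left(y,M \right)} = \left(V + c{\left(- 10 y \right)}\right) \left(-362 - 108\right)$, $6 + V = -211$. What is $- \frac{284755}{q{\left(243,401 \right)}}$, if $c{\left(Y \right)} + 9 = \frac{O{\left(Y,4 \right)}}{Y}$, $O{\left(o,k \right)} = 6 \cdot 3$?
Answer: $\frac{4613031}{573596} \approx 8.0423$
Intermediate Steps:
$O{\left(o,k \right)} = 18$
$V = -217$ ($V = -6 - 211 = -217$)
$c{\left(Y \right)} = -9 + \frac{18}{Y}$
$q{\left(y,M \right)} = -35406 - \frac{282}{y}$ ($q{\left(y,M \right)} = \frac{2}{3} - \frac{\left(-217 - \left(9 - \frac{18}{\left(-10\right) y}\right)\right) \left(-362 - 108\right)}{3} = \frac{2}{3} - \frac{\left(-217 - \left(9 - 18 \left(- \frac{1}{10 y}\right)\right)\right) \left(-470\right)}{3} = \frac{2}{3} - \frac{\left(-217 - \left(9 + \frac{9}{5 y}\right)\right) \left(-470\right)}{3} = \frac{2}{3} - \frac{\left(-226 - \frac{9}{5 y}\right) \left(-470\right)}{3} = \frac{2}{3} - \frac{106220 + \frac{846}{y}}{3} = \frac{2}{3} - \left(\frac{106220}{3} + \frac{282}{y}\right) = -35406 - \frac{282}{y}$)
$- \frac{284755}{q{\left(243,401 \right)}} = - \frac{284755}{-35406 - \frac{282}{243}} = - \frac{284755}{-35406 - \frac{94}{81}} = - \frac{284755}{- \frac{2867980}{81}} = \left(-284755\right) \left(- \frac{81}{2867980}\right) = \frac{4613031}{573596}$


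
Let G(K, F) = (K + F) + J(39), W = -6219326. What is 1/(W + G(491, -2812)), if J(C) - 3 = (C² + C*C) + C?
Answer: -1/6218563 ≈ -1.6081e-7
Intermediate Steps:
J(C) = 3 + C + 2*C² (J(C) = 3 + ((C² + C*C) + C) = 3 + ((C² + C²) + C) = 3 + (2*C² + C) = 3 + (C + 2*C²) = 3 + C + 2*C²)
G(K, F) = 3084 + F + K (G(K, F) = (K + F) + (3 + 39 + 2*39²) = (F + K) + (3 + 39 + 2*1521) = (F + K) + (3 + 39 + 3042) = (F + K) + 3084 = 3084 + F + K)
1/(W + G(491, -2812)) = 1/(-6219326 + (3084 - 2812 + 491)) = 1/(-6219326 + 763) = 1/(-6218563) = -1/6218563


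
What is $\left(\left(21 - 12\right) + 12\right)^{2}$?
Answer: $441$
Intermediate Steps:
$\left(\left(21 - 12\right) + 12\right)^{2} = \left(9 + 12\right)^{2} = 21^{2} = 441$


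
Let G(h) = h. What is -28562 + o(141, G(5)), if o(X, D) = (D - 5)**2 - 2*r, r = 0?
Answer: -28562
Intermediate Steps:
o(X, D) = (-5 + D)**2 (o(X, D) = (D - 5)**2 - 2*0 = (-5 + D)**2 + 0 = (-5 + D)**2)
-28562 + o(141, G(5)) = -28562 + (-5 + 5)**2 = -28562 + 0**2 = -28562 + 0 = -28562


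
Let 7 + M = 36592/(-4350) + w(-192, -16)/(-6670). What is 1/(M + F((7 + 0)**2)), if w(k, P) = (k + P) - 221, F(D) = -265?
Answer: -100050/28048781 ≈ -0.0035670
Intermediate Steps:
w(k, P) = -221 + P + k (w(k, P) = (P + k) - 221 = -221 + P + k)
M = -1535531/100050 (M = -7 + (36592/(-4350) + (-221 - 16 - 192)/(-6670)) = -7 + (36592*(-1/4350) - 429*(-1/6670)) = -7 + (-18296/2175 + 429/6670) = -7 - 835181/100050 = -1535531/100050 ≈ -15.348)
1/(M + F((7 + 0)**2)) = 1/(-1535531/100050 - 265) = 1/(-28048781/100050) = -100050/28048781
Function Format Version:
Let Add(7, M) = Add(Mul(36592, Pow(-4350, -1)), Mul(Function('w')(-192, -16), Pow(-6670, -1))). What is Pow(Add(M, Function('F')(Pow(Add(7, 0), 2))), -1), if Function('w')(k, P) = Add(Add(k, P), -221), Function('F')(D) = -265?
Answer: Rational(-100050, 28048781) ≈ -0.0035670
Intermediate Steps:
Function('w')(k, P) = Add(-221, P, k) (Function('w')(k, P) = Add(Add(P, k), -221) = Add(-221, P, k))
M = Rational(-1535531, 100050) (M = Add(-7, Add(Mul(36592, Pow(-4350, -1)), Mul(Add(-221, -16, -192), Pow(-6670, -1)))) = Add(-7, Add(Mul(36592, Rational(-1, 4350)), Mul(-429, Rational(-1, 6670)))) = Add(-7, Add(Rational(-18296, 2175), Rational(429, 6670))) = Add(-7, Rational(-835181, 100050)) = Rational(-1535531, 100050) ≈ -15.348)
Pow(Add(M, Function('F')(Pow(Add(7, 0), 2))), -1) = Pow(Add(Rational(-1535531, 100050), -265), -1) = Pow(Rational(-28048781, 100050), -1) = Rational(-100050, 28048781)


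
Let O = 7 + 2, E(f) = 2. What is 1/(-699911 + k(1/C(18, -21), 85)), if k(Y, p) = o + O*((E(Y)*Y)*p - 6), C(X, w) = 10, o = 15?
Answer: -1/699797 ≈ -1.4290e-6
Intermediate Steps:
O = 9
k(Y, p) = -39 + 18*Y*p (k(Y, p) = 15 + 9*((2*Y)*p - 6) = 15 + 9*(2*Y*p - 6) = 15 + 9*(-6 + 2*Y*p) = 15 + (-54 + 18*Y*p) = -39 + 18*Y*p)
1/(-699911 + k(1/C(18, -21), 85)) = 1/(-699911 + (-39 + 18*85/10)) = 1/(-699911 + (-39 + 18*(⅒)*85)) = 1/(-699911 + (-39 + 153)) = 1/(-699911 + 114) = 1/(-699797) = -1/699797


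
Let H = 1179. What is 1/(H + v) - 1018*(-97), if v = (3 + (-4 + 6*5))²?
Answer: 199466921/2020 ≈ 98746.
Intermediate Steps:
v = 841 (v = (3 + (-4 + 30))² = (3 + 26)² = 29² = 841)
1/(H + v) - 1018*(-97) = 1/(1179 + 841) - 1018*(-97) = 1/2020 + 98746 = 199466921/2020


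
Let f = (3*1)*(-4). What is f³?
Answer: -1728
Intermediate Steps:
f = -12 (f = 3*(-4) = -12)
f³ = (-12)³ = -1728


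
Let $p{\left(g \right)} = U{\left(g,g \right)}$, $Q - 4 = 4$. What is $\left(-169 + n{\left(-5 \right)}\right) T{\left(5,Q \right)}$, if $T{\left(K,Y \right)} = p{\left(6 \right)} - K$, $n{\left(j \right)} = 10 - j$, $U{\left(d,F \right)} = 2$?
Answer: $462$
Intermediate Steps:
$Q = 8$ ($Q = 4 + 4 = 8$)
$p{\left(g \right)} = 2$
$T{\left(K,Y \right)} = 2 - K$
$\left(-169 + n{\left(-5 \right)}\right) T{\left(5,Q \right)} = \left(-169 + \left(10 - -5\right)\right) \left(2 - 5\right) = \left(-169 + \left(10 + 5\right)\right) \left(2 - 5\right) = \left(-169 + 15\right) \left(-3\right) = \left(-154\right) \left(-3\right) = 462$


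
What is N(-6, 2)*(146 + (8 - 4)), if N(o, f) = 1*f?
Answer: 300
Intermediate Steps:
N(o, f) = f
N(-6, 2)*(146 + (8 - 4)) = 2*(146 + (8 - 4)) = 2*(146 + 4) = 2*150 = 300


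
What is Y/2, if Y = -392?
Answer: -196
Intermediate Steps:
Y/2 = -392/2 = (1/2)*(-392) = -196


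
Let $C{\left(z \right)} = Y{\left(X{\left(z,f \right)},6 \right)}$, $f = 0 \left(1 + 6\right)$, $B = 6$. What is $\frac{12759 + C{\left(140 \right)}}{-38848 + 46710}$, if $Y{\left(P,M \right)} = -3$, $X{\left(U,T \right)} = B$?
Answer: $\frac{6378}{3931} \approx 1.6225$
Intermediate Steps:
$f = 0$ ($f = 0 \cdot 7 = 0$)
$X{\left(U,T \right)} = 6$
$C{\left(z \right)} = -3$
$\frac{12759 + C{\left(140 \right)}}{-38848 + 46710} = \frac{12759 - 3}{-38848 + 46710} = \frac{12756}{7862} = 12756 \cdot \frac{1}{7862} = \frac{6378}{3931}$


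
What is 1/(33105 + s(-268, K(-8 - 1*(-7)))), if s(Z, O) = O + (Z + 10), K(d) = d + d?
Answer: 1/32845 ≈ 3.0446e-5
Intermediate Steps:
K(d) = 2*d
s(Z, O) = 10 + O + Z (s(Z, O) = O + (10 + Z) = 10 + O + Z)
1/(33105 + s(-268, K(-8 - 1*(-7)))) = 1/(33105 + (10 + 2*(-8 - 1*(-7)) - 268)) = 1/(33105 + (10 + 2*(-8 + 7) - 268)) = 1/(33105 + (10 + 2*(-1) - 268)) = 1/(33105 + (10 - 2 - 268)) = 1/(33105 - 260) = 1/32845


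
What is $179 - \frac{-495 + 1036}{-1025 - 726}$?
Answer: $\frac{313970}{1751} \approx 179.31$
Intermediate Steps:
$179 - \frac{-495 + 1036}{-1025 - 726} = 179 - \frac{541}{-1751} = 179 - 541 \left(- \frac{1}{1751}\right) = 179 - - \frac{541}{1751} = 179 + \frac{541}{1751} = \frac{313970}{1751}$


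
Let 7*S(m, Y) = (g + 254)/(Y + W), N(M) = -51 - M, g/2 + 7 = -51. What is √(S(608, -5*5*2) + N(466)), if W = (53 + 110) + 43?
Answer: I*√17120922/182 ≈ 22.735*I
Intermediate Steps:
g = -116 (g = -14 + 2*(-51) = -14 - 102 = -116)
W = 206 (W = 163 + 43 = 206)
S(m, Y) = 138/(7*(206 + Y)) (S(m, Y) = ((-116 + 254)/(Y + 206))/7 = (138/(206 + Y))/7 = 138/(7*(206 + Y)))
√(S(608, -5*5*2) + N(466)) = √(138/(7*(206 - 5*5*2)) + (-51 - 1*466)) = √(138/(7*(206 - 25*2)) + (-51 - 466)) = √(138/(7*(206 - 50)) - 517) = √((138/7)/156 - 517) = √((138/7)*(1/156) - 517) = √(23/182 - 517) = √(-94071/182) = I*√17120922/182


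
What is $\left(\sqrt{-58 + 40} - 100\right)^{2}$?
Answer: $9982 - 600 i \sqrt{2} \approx 9982.0 - 848.53 i$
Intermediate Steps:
$\left(\sqrt{-58 + 40} - 100\right)^{2} = \left(\sqrt{-18} - 100\right)^{2} = \left(3 i \sqrt{2} - 100\right)^{2} = \left(-100 + 3 i \sqrt{2}\right)^{2}$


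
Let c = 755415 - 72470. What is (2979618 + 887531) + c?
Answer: 4550094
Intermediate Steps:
c = 682945
(2979618 + 887531) + c = (2979618 + 887531) + 682945 = 3867149 + 682945 = 4550094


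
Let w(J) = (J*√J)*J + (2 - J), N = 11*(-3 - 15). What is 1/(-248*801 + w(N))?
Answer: -12403/21481151542 - 29403*I*√22/85924606168 ≈ -5.7739e-7 - 1.605e-6*I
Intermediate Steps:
N = -198 (N = 11*(-18) = -198)
w(J) = 2 + J^(5/2) - J (w(J) = J^(3/2)*J + (2 - J) = J^(5/2) + (2 - J) = 2 + J^(5/2) - J)
1/(-248*801 + w(N)) = 1/(-248*801 + (2 + (-198)^(5/2) - 1*(-198))) = 1/(-198648 + (2 + 117612*I*√22 + 198)) = 1/(-198648 + (200 + 117612*I*√22)) = 1/(-198448 + 117612*I*√22)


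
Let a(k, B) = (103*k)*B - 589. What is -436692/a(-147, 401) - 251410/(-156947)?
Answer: 797565851312/476501293555 ≈ 1.6738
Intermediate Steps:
a(k, B) = -589 + 103*B*k (a(k, B) = 103*B*k - 589 = -589 + 103*B*k)
-436692/a(-147, 401) - 251410/(-156947) = -436692/(-589 + 103*401*(-147)) - 251410/(-156947) = -436692/(-589 - 6071541) - 251410*(-1/156947) = -436692/(-6072130) + 251410/156947 = -436692*(-1/6072130) + 251410/156947 = 218346/3036065 + 251410/156947 = 797565851312/476501293555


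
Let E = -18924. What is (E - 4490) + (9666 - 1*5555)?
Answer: -19303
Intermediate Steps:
(E - 4490) + (9666 - 1*5555) = (-18924 - 4490) + (9666 - 1*5555) = -23414 + (9666 - 5555) = -23414 + 4111 = -19303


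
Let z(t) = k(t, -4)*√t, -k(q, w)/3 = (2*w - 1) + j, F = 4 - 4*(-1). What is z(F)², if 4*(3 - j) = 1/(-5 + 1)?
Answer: 81225/32 ≈ 2538.3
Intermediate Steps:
F = 8 (F = 4 + 4 = 8)
j = 49/16 (j = 3 - 1/(4*(-5 + 1)) = 3 - ¼/(-4) = 3 - ¼*(-¼) = 3 + 1/16 = 49/16 ≈ 3.0625)
k(q, w) = -99/16 - 6*w (k(q, w) = -3*((2*w - 1) + 49/16) = -3*((-1 + 2*w) + 49/16) = -3*(33/16 + 2*w) = -99/16 - 6*w)
z(t) = 285*√t/16 (z(t) = (-99/16 - 6*(-4))*√t = (-99/16 + 24)*√t = 285*√t/16)
z(F)² = (285*√8/16)² = (285*(2*√2)/16)² = (285*√2/8)² = 81225/32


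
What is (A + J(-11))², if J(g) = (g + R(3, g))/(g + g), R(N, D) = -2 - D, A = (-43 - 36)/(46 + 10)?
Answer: 660969/379456 ≈ 1.7419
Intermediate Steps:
A = -79/56 ≈ -1.4107
J(g) = -1/g (J(g) = (g + (-2 - g))/(g + g) = -2*1/(2*g) = -1/g)
(A + J(-11))² = (-79/56 - 1/(-11))² = (-79/56 - 1*(-1/11))² = (-79/56 + 1/11)² = (-813/616)² = 660969/379456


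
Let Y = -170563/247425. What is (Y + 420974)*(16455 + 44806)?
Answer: 6380904187489007/247425 ≈ 2.5789e+10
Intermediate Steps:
Y = -170563/247425 (Y = -170563*1/247425 = -170563/247425 ≈ -0.68935)
(Y + 420974)*(16455 + 44806) = (-170563/247425 + 420974)*(16455 + 44806) = (104159321387/247425)*61261 = 6380904187489007/247425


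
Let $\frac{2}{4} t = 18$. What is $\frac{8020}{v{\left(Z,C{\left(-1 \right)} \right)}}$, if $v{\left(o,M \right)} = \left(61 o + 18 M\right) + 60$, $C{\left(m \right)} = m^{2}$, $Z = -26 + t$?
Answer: $\frac{2005}{172} \approx 11.657$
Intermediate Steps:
$t = 36$ ($t = 2 \cdot 18 = 36$)
$Z = 10$ ($Z = -26 + 36 = 10$)
$v{\left(o,M \right)} = 60 + 18 M + 61 o$ ($v{\left(o,M \right)} = \left(18 M + 61 o\right) + 60 = 60 + 18 M + 61 o$)
$\frac{8020}{v{\left(Z,C{\left(-1 \right)} \right)}} = \frac{8020}{60 + 18 \left(-1\right)^{2} + 61 \cdot 10} = \frac{8020}{60 + 18 \cdot 1 + 610} = \frac{8020}{60 + 18 + 610} = \frac{8020}{688} = 8020 \cdot \frac{1}{688} = \frac{2005}{172}$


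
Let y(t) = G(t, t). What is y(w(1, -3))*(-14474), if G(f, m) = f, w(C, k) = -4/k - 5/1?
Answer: 159214/3 ≈ 53071.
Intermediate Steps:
w(C, k) = -5 - 4/k (w(C, k) = -4/k - 5*1 = -4/k - 5 = -5 - 4/k)
y(t) = t
y(w(1, -3))*(-14474) = (-5 - 4/(-3))*(-14474) = (-5 - 4*(-⅓))*(-14474) = (-5 + 4/3)*(-14474) = -11/3*(-14474) = 159214/3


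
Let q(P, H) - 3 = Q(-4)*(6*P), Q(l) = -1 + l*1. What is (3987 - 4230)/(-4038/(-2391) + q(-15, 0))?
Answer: -193671/362387 ≈ -0.53443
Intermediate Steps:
Q(l) = -1 + l
q(P, H) = 3 - 30*P (q(P, H) = 3 + (-1 - 4)*(6*P) = 3 - 30*P)
(3987 - 4230)/(-4038/(-2391) + q(-15, 0)) = (3987 - 4230)/(-4038/(-2391) + (3 - 30*(-15))) = -243/(-4038*(-1/2391) + (3 + 450)) = -243/(1346/797 + 453) = -243/362387/797 = -243*797/362387 = -193671/362387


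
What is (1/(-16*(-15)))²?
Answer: 1/57600 ≈ 1.7361e-5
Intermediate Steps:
(1/(-16*(-15)))² = (1/240)² = 1/57600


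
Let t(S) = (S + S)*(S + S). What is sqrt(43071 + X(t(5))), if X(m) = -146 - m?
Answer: 5*sqrt(1713) ≈ 206.94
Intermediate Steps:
t(S) = 4*S**2 (t(S) = (2*S)*(2*S) = 4*S**2)
sqrt(43071 + X(t(5))) = sqrt(43071 + (-146 - 4*5**2)) = sqrt(43071 + (-146 - 4*25)) = sqrt(43071 + (-146 - 1*100)) = sqrt(43071 + (-146 - 100)) = sqrt(43071 - 246) = sqrt(42825) = 5*sqrt(1713)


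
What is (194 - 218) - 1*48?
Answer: -72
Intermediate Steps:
(194 - 218) - 1*48 = -24 - 48 = -72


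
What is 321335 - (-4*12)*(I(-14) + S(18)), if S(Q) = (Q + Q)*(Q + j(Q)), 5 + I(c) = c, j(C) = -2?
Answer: 348071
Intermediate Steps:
I(c) = -5 + c
S(Q) = 2*Q*(-2 + Q) (S(Q) = (Q + Q)*(Q - 2) = (2*Q)*(-2 + Q) = 2*Q*(-2 + Q))
321335 - (-4*12)*(I(-14) + S(18)) = 321335 - (-4*12)*((-5 - 14) + 2*18*(-2 + 18)) = 321335 - (-48)*(-19 + 2*18*16) = 321335 - (-48)*(-19 + 576) = 321335 - (-48)*557 = 321335 - 1*(-26736) = 321335 + 26736 = 348071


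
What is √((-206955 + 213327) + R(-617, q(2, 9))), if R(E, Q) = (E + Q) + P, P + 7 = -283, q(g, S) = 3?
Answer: 2*√1367 ≈ 73.946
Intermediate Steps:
P = -290 (P = -7 - 283 = -290)
R(E, Q) = -290 + E + Q (R(E, Q) = (E + Q) - 290 = -290 + E + Q)
√((-206955 + 213327) + R(-617, q(2, 9))) = √((-206955 + 213327) + (-290 - 617 + 3)) = √(6372 - 904) = √5468 = 2*√1367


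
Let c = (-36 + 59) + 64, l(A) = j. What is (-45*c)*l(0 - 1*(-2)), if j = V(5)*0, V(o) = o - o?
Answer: 0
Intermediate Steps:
V(o) = 0
j = 0 (j = 0*0 = 0)
l(A) = 0
c = 87 (c = 23 + 64 = 87)
(-45*c)*l(0 - 1*(-2)) = -45*87*0 = -3915*0 = 0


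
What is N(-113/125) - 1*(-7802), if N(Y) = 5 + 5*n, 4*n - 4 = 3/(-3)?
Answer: 31243/4 ≈ 7810.8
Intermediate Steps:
n = 3/4 (n = 1 + (3/(-3))/4 = 1 + (3*(-1/3))/4 = 1 + (1/4)*(-1) = 1 - 1/4 = 3/4 ≈ 0.75000)
N(Y) = 35/4 (N(Y) = 5 + 5*(3/4) = 5 + 15/4 = 35/4)
N(-113/125) - 1*(-7802) = 35/4 - 1*(-7802) = 35/4 + 7802 = 31243/4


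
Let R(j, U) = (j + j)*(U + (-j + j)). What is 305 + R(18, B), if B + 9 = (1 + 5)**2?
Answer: 1277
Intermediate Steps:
B = 27 (B = -9 + (1 + 5)**2 = -9 + 6**2 = -9 + 36 = 27)
R(j, U) = 2*U*j (R(j, U) = (2*j)*(U + 0) = (2*j)*U = 2*U*j)
305 + R(18, B) = 305 + 2*27*18 = 305 + 972 = 1277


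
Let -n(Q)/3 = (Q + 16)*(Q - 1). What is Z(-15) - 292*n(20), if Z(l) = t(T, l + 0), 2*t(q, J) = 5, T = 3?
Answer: 1198373/2 ≈ 5.9919e+5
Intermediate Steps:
t(q, J) = 5/2 (t(q, J) = (½)*5 = 5/2)
Z(l) = 5/2
n(Q) = -3*(-1 + Q)*(16 + Q) (n(Q) = -3*(Q + 16)*(Q - 1) = -3*(16 + Q)*(-1 + Q) = -3*(-1 + Q)*(16 + Q))
Z(-15) - 292*n(20) = 5/2 - 292*(48 - 45*20 - 3*20²) = 5/2 - 292*(48 - 900 - 3*400) = 5/2 - 292*(48 - 900 - 1200) = 5/2 - 292*(-2052) = 5/2 + 599184 = 1198373/2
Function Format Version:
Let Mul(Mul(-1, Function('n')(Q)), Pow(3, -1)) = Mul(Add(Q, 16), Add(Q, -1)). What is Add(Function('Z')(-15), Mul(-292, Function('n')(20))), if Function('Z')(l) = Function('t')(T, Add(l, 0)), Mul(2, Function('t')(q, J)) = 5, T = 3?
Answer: Rational(1198373, 2) ≈ 5.9919e+5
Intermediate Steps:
Function('t')(q, J) = Rational(5, 2) (Function('t')(q, J) = Mul(Rational(1, 2), 5) = Rational(5, 2))
Function('Z')(l) = Rational(5, 2)
Function('n')(Q) = Mul(-3, Add(-1, Q), Add(16, Q)) (Function('n')(Q) = Mul(-3, Mul(Add(Q, 16), Add(Q, -1))) = Mul(-3, Mul(Add(16, Q), Add(-1, Q))) = Mul(-3, Mul(Add(-1, Q), Add(16, Q))) = Mul(-3, Add(-1, Q), Add(16, Q)))
Add(Function('Z')(-15), Mul(-292, Function('n')(20))) = Add(Rational(5, 2), Mul(-292, Add(48, Mul(-45, 20), Mul(-3, Pow(20, 2))))) = Add(Rational(5, 2), Mul(-292, Add(48, -900, Mul(-3, 400)))) = Add(Rational(5, 2), Mul(-292, Add(48, -900, -1200))) = Add(Rational(5, 2), Mul(-292, -2052)) = Add(Rational(5, 2), 599184) = Rational(1198373, 2)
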